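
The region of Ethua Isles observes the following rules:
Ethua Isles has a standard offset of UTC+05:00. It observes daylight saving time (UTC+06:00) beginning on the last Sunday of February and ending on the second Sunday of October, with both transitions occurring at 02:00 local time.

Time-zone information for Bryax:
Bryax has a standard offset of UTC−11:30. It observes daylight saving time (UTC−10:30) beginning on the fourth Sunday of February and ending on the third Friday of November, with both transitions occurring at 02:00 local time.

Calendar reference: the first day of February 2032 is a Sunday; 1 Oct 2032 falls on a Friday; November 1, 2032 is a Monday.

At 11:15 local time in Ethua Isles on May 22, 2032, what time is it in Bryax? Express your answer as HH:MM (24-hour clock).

1 February 2032 is a Sunday, so Sundays fall on 1, 8, 15, 22, 29; the last is February 29.
1 October 2032 is a Friday, so the first Sunday is October 3 and the second is October 10.
Daylight saving runs 29 February – 10 October; May 22, 2032 is inside that window, so Ethua Isles is at UTC+06:00.
11:15 Ethua Isles − 6h = 05:15 UTC.
1 February 2032 is a Sunday, so the first Sunday is February 1 and the fourth is February 22.
1 November 2032 is a Monday, so the first Friday is November 5 and the third is November 19.
At the standard offset (UTC−11:30), 05:15 UTC − 11h30m = 17:45 Bryax standard time (rolling into the previous day, 21 May 2032).
Daylight saving runs 22 February – 19 November; the standard-time date in Bryax, May 21, 2032, is inside that window, so Bryax is at UTC−10:30.
05:15 UTC − 10h30m = 18:45 Bryax (rolling into the previous day, 21 May 2032).

18:45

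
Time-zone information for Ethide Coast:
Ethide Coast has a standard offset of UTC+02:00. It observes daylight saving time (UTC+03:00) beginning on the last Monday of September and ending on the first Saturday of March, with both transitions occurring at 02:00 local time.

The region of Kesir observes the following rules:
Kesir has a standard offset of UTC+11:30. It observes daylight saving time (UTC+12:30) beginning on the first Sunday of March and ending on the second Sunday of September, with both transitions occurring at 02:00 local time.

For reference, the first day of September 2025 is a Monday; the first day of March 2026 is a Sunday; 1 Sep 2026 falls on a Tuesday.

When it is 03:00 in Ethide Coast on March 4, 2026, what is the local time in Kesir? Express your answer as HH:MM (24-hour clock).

1 September 2025 is a Monday, so Mondays fall on 1, 8, 15, 22, 29; the last is September 29.
1 March 2026 is a Sunday, so the first Saturday is March 7.
March 4, 2026 lies within the daylight-saving period (29 September 2025 – 7 March 2026), so Ethide Coast is on daylight time, UTC+03:00.
03:00 Ethide Coast − 3h = 00:00 UTC.
1 March 2026 is a Sunday, so the first Sunday is March 1.
1 September 2026 is a Tuesday, so the first Sunday is September 6 and the second is September 13.
At the standard offset (UTC+11:30), 00:00 UTC + 11h30m = 11:30 Kesir standard time.
The standard-time date in Kesir, March 4, 2026, lies within the daylight-saving period (1 March – 13 September), so Kesir is on daylight time, UTC+12:30.
00:00 UTC + 12h30m = 12:30 Kesir.

12:30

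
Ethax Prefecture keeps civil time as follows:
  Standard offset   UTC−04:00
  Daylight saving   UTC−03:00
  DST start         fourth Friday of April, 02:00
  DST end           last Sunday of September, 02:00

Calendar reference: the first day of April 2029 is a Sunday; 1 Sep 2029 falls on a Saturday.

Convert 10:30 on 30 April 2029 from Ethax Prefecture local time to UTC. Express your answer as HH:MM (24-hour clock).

13:30

1 April 2029 is a Sunday, so the first Friday is April 6 and the fourth is April 27.
1 September 2029 is a Saturday, so Sundays fall on 2, 9, 16, 23, 30; the last is September 30.
Daylight saving runs 27 April – 30 September; 30 April 2029 is inside that window, so Ethax Prefecture is at UTC−03:00.
10:30 local + 3h = 13:30 UTC.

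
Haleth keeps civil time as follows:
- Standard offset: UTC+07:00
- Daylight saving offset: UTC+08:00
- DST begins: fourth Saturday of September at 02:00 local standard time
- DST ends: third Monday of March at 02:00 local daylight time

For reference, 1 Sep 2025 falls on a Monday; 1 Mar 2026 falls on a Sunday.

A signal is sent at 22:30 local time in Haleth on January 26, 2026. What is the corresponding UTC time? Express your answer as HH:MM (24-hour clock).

1 September 2025 is a Monday, so the first Saturday is September 6 and the fourth is September 27.
1 March 2026 is a Sunday, so the first Monday is March 2 and the third is March 16.
January 26, 2026 lies within the daylight-saving period (27 September 2025 – 16 March 2026), so Haleth is on daylight time, UTC+08:00.
22:30 local − 8h = 14:30 UTC.

14:30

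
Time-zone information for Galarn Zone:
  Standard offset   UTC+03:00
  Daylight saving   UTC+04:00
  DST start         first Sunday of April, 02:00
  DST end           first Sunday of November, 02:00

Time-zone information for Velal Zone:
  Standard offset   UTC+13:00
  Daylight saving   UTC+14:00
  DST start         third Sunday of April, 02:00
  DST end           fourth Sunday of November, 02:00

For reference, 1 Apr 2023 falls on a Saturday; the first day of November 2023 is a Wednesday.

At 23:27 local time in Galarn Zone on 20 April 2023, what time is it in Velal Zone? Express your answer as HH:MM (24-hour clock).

09:27

1 April 2023 is a Saturday, so the first Sunday is April 2.
1 November 2023 is a Wednesday, so the first Sunday is November 5.
20 April 2023 lies within the daylight-saving period (2 April – 5 November), so Galarn Zone is on daylight time, UTC+04:00.
23:27 Galarn Zone − 4h = 19:27 UTC.
1 April 2023 is a Saturday, so the first Sunday is April 2 and the third is April 16.
1 November 2023 is a Wednesday, so the first Sunday is November 5 and the fourth is November 26.
At the standard offset (UTC+13:00), 19:27 UTC + 13h = 08:27 Velal Zone standard time (rolling into the next day, 21 April 2023).
The standard-time date in Velal Zone, 21 April 2023, lies within the daylight-saving period (16 April – 26 November), so Velal Zone is on daylight time, UTC+14:00.
19:27 UTC + 14h = 09:27 Velal Zone (rolling into the next day, 21 April 2023).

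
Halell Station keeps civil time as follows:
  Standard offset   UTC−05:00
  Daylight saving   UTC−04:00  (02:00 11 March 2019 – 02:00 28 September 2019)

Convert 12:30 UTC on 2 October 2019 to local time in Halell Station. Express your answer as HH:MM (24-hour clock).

07:30

At the standard offset (UTC−05:00), 12:30 UTC − 5h = 07:30 Halell Station standard time.
The standard-time date in Halell Station, 2 October 2019, does not fall between 11 March and 28 September, so daylight saving is not in effect and Halell Station is at UTC−05:00.
12:30 UTC − 5h = 07:30 local.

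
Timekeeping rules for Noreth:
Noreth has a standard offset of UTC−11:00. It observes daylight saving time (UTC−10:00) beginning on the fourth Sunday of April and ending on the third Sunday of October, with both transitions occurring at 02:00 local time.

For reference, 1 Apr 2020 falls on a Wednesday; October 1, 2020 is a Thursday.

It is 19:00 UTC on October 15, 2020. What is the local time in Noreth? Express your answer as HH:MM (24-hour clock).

09:00

1 April 2020 is a Wednesday, so the first Sunday is April 5 and the fourth is April 26.
1 October 2020 is a Thursday, so the first Sunday is October 4 and the third is October 18.
At the standard offset (UTC−11:00), 19:00 UTC − 11h = 08:00 Noreth standard time.
Daylight saving runs 26 April – 18 October; the standard-time date in Noreth, October 15, 2020, is inside that window, so Noreth is at UTC−10:00.
19:00 UTC − 10h = 09:00 local.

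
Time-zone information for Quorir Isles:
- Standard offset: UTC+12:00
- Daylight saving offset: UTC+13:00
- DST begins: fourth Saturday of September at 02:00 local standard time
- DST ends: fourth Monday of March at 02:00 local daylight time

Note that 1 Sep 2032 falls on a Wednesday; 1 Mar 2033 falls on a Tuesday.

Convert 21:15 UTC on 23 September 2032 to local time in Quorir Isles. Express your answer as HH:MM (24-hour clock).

09:15

1 September 2032 is a Wednesday, so the first Saturday is September 4 and the fourth is September 25.
1 March 2033 is a Tuesday, so the first Monday is March 7 and the fourth is March 28.
At the standard offset (UTC+12:00), 21:15 UTC + 12h = 09:15 Quorir Isles standard time (rolling into the next day, 24 September 2032).
The standard-time date in Quorir Isles, 24 September 2032, is outside the daylight-saving period (25 September 2032 – 28 March 2033), so Quorir Isles is on standard time, UTC+12:00.
21:15 UTC + 12h = 09:15 local (rolling into the next day, 24 September 2032).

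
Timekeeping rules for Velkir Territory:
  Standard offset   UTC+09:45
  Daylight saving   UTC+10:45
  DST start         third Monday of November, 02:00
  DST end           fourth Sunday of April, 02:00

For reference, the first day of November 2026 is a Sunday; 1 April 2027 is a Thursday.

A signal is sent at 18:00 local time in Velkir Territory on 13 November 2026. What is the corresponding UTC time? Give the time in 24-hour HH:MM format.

1 November 2026 is a Sunday, so the first Monday is November 2 and the third is November 16.
1 April 2027 is a Thursday, so the first Sunday is April 4 and the fourth is April 25.
13 November 2026 is outside the daylight-saving period (16 November 2026 – 25 April 2027), so Velkir Territory is on standard time, UTC+09:45.
18:00 local − 9h45m = 08:15 UTC.

08:15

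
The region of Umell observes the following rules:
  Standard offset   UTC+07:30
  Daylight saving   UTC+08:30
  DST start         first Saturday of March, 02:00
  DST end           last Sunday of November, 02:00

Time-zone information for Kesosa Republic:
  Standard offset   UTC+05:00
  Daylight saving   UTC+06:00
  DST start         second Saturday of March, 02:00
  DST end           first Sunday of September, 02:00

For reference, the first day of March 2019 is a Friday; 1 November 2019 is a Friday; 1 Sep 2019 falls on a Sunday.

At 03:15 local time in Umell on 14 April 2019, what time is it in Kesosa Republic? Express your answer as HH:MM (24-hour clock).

00:45

1 March 2019 is a Friday, so the first Saturday is March 2.
1 November 2019 is a Friday, so Sundays fall on 3, 10, 17, 24; the last is November 24.
14 April 2019 falls between 2 March and 24 November, so daylight saving is in effect and Umell is at UTC+08:30.
03:15 Umell − 8h30m = 18:45 UTC (rolling into the previous day, 13 April 2019).
1 March 2019 is a Friday, so the first Saturday is March 2 and the second is March 9.
1 September 2019 is a Sunday, so the first Sunday is September 1.
At the standard offset (UTC+05:00), 18:45 UTC + 5h = 23:45 Kesosa Republic standard time.
The standard-time date in Kesosa Republic, 13 April 2019, lies within the daylight-saving period (9 March – 1 September), so Kesosa Republic is on daylight time, UTC+06:00.
18:45 UTC + 6h = 00:45 Kesosa Republic (rolling into the next day, 14 April 2019).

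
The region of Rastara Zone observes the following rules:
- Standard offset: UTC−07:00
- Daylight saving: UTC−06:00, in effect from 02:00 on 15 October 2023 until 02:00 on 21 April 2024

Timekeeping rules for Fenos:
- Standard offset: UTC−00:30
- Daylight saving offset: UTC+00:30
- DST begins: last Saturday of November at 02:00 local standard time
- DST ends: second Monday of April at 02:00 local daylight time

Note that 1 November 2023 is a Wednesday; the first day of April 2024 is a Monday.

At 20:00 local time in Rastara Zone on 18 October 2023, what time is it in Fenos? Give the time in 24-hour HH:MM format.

01:30

18 October 2023 falls between 15 October 2023 and 21 April 2024, so daylight saving is in effect and Rastara Zone is at UTC−06:00.
20:00 Rastara Zone + 6h = 02:00 UTC (rolling into the next day, 19 October 2023).
1 November 2023 is a Wednesday, so Saturdays fall on 4, 11, 18, 25; the last is November 25.
1 April 2024 is a Monday, so the first Monday is April 1 and the second is April 8.
At the standard offset (UTC−00:30), 02:00 UTC − 0h30m = 01:30 Fenos standard time.
The standard-time date in Fenos, 19 October 2023, does not fall between 25 November 2023 and 8 April 2024, so daylight saving is not in effect and Fenos is at UTC−00:30.
02:00 UTC − 0h30m = 01:30 Fenos.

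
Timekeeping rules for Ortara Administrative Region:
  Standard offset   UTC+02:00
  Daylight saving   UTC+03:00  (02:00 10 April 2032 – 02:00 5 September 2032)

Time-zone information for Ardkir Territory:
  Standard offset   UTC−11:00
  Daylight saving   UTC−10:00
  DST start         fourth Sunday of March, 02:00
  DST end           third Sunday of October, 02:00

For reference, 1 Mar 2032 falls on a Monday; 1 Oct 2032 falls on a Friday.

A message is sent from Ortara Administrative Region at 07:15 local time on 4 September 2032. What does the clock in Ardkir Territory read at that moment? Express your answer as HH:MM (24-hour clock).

4 September 2032 lies within the daylight-saving period (10 April – 5 September), so Ortara Administrative Region is on daylight time, UTC+03:00.
07:15 Ortara Administrative Region − 3h = 04:15 UTC.
1 March 2032 is a Monday, so the first Sunday is March 7 and the fourth is March 28.
1 October 2032 is a Friday, so the first Sunday is October 3 and the third is October 17.
At the standard offset (UTC−11:00), 04:15 UTC − 11h = 17:15 Ardkir Territory standard time (rolling into the previous day, 3 September 2032).
The standard-time date in Ardkir Territory, 3 September 2032, falls between 28 March and 17 October, so daylight saving is in effect and Ardkir Territory is at UTC−10:00.
04:15 UTC − 10h = 18:15 Ardkir Territory (rolling into the previous day, 3 September 2032).

18:15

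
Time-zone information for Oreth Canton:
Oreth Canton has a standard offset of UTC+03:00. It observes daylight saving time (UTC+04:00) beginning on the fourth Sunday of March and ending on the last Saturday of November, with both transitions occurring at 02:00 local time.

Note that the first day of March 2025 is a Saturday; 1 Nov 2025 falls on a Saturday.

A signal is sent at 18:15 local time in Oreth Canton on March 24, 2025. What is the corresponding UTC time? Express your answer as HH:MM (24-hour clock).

1 March 2025 is a Saturday, so the first Sunday is March 2 and the fourth is March 23.
1 November 2025 is a Saturday, so Saturdays fall on 1, 8, 15, 22, 29; the last is November 29.
Daylight saving runs 23 March – 29 November; March 24, 2025 is inside that window, so Oreth Canton is at UTC+04:00.
18:15 local − 4h = 14:15 UTC.

14:15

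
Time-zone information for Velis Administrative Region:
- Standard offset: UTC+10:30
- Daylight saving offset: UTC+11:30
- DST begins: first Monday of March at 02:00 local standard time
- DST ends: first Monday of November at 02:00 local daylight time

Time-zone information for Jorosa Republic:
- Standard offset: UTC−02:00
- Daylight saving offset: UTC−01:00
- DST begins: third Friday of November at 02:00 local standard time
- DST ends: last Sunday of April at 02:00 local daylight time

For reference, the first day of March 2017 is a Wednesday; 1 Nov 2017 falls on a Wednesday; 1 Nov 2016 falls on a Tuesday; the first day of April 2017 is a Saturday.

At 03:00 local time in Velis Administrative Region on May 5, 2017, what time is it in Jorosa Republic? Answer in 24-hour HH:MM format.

1 March 2017 is a Wednesday, so the first Monday is March 6.
1 November 2017 is a Wednesday, so the first Monday is November 6.
Daylight saving runs 6 March – 6 November; May 5, 2017 is inside that window, so Velis Administrative Region is at UTC+11:30.
03:00 Velis Administrative Region − 11h30m = 15:30 UTC (rolling into the previous day, 4 May 2017).
1 November 2016 is a Tuesday, so the first Friday is November 4 and the third is November 18.
1 April 2017 is a Saturday, so Sundays fall on 2, 9, 16, 23, 30; the last is April 30.
At the standard offset (UTC−02:00), 15:30 UTC − 2h = 13:30 Jorosa Republic standard time.
Daylight saving runs 18 November 2016 – 30 April 2017; the standard-time date in Jorosa Republic, May 4, 2017, is outside that window, so Jorosa Republic is on standard time at UTC−02:00.
15:30 UTC − 2h = 13:30 Jorosa Republic.

13:30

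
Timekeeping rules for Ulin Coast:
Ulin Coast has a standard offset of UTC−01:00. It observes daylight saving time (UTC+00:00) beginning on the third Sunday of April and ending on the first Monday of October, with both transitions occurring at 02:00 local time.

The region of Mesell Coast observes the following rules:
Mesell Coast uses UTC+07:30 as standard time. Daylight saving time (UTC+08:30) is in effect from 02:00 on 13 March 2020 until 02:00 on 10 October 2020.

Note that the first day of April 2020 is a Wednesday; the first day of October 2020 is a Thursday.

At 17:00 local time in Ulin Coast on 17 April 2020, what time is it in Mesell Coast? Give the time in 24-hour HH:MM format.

02:30

1 April 2020 is a Wednesday, so the first Sunday is April 5 and the third is April 19.
1 October 2020 is a Thursday, so the first Monday is October 5.
Daylight saving runs 19 April – 5 October; 17 April 2020 is outside that window, so Ulin Coast is on standard time at UTC−01:00.
17:00 Ulin Coast + 1h = 18:00 UTC.
At the standard offset (UTC+07:30), 18:00 UTC + 7h30m = 01:30 Mesell Coast standard time (rolling into the next day, 18 April 2020).
The standard-time date in Mesell Coast, 18 April 2020, falls between 13 March and 10 October, so daylight saving is in effect and Mesell Coast is at UTC+08:30.
18:00 UTC + 8h30m = 02:30 Mesell Coast (rolling into the next day, 18 April 2020).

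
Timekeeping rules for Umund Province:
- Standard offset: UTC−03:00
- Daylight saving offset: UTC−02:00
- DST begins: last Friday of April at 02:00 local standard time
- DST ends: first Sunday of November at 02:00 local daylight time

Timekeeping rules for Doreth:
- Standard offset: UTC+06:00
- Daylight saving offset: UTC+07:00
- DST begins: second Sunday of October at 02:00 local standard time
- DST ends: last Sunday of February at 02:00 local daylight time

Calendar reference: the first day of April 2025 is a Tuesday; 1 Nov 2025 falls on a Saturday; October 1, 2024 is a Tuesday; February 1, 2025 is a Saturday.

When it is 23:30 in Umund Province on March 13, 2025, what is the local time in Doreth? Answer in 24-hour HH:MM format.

08:30

1 April 2025 is a Tuesday, so Fridays fall on 4, 11, 18, 25; the last is April 25.
1 November 2025 is a Saturday, so the first Sunday is November 2.
Daylight saving runs 25 April – 2 November; March 13, 2025 is outside that window, so Umund Province is on standard time at UTC−03:00.
23:30 Umund Province + 3h = 02:30 UTC (rolling into the next day, 14 March 2025).
1 October 2024 is a Tuesday, so the first Sunday is October 6 and the second is October 13.
1 February 2025 is a Saturday, so Sundays fall on 2, 9, 16, 23; the last is February 23.
At the standard offset (UTC+06:00), 02:30 UTC + 6h = 08:30 Doreth standard time.
Daylight saving runs 13 October 2024 – 23 February 2025; the standard-time date in Doreth, March 14, 2025, is outside that window, so Doreth is on standard time at UTC+06:00.
02:30 UTC + 6h = 08:30 Doreth.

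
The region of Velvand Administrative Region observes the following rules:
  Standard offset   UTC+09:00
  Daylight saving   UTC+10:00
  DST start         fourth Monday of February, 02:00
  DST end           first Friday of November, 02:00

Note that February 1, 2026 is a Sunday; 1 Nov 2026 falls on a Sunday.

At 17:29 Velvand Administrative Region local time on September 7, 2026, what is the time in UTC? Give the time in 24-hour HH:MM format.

07:29

1 February 2026 is a Sunday, so the first Monday is February 2 and the fourth is February 23.
1 November 2026 is a Sunday, so the first Friday is November 6.
Daylight saving runs 23 February – 6 November; September 7, 2026 is inside that window, so Velvand Administrative Region is at UTC+10:00.
17:29 local − 10h = 07:29 UTC.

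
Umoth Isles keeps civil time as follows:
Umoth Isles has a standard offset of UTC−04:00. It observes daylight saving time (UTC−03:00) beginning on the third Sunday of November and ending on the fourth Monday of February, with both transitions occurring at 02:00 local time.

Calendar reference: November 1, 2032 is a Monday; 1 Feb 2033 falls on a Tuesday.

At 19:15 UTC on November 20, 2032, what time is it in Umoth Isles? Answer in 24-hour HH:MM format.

1 November 2032 is a Monday, so the first Sunday is November 7 and the third is November 21.
1 February 2033 is a Tuesday, so the first Monday is February 7 and the fourth is February 28.
At the standard offset (UTC−04:00), 19:15 UTC − 4h = 15:15 Umoth Isles standard time.
The standard-time date in Umoth Isles, November 20, 2032, is outside the daylight-saving period (21 November 2032 – 28 February 2033), so Umoth Isles is on standard time, UTC−04:00.
19:15 UTC − 4h = 15:15 local.

15:15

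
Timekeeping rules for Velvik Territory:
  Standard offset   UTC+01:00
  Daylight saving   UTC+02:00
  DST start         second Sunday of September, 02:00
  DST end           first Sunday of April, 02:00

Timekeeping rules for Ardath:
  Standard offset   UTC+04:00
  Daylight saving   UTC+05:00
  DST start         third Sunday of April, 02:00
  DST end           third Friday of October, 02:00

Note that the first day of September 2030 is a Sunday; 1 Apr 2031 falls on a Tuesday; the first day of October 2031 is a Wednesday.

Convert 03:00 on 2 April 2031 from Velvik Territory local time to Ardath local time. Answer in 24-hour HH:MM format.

1 September 2030 is a Sunday, so the first Sunday is September 1 and the second is September 8.
1 April 2031 is a Tuesday, so the first Sunday is April 6.
2 April 2031 lies within the daylight-saving period (8 September 2030 – 6 April 2031), so Velvik Territory is on daylight time, UTC+02:00.
03:00 Velvik Territory − 2h = 01:00 UTC.
1 April 2031 is a Tuesday, so the first Sunday is April 6 and the third is April 20.
1 October 2031 is a Wednesday, so the first Friday is October 3 and the third is October 17.
At the standard offset (UTC+04:00), 01:00 UTC + 4h = 05:00 Ardath standard time.
The standard-time date in Ardath, 2 April 2031, does not fall between 20 April and 17 October, so daylight saving is not in effect and Ardath is at UTC+04:00.
01:00 UTC + 4h = 05:00 Ardath.

05:00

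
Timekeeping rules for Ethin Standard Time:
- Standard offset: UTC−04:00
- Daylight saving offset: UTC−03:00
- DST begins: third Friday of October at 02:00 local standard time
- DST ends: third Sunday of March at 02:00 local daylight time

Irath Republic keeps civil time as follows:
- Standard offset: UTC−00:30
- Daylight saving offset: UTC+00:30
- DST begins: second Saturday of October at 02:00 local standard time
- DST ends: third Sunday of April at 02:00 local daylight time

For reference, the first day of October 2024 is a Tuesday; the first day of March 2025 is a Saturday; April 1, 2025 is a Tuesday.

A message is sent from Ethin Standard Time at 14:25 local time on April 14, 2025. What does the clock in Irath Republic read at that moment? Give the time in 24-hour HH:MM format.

18:55

1 October 2024 is a Tuesday, so the first Friday is October 4 and the third is October 18.
1 March 2025 is a Saturday, so the first Sunday is March 2 and the third is March 16.
April 14, 2025 is outside the daylight-saving period (18 October 2024 – 16 March 2025), so Ethin Standard Time is on standard time, UTC−04:00.
14:25 Ethin Standard Time + 4h = 18:25 UTC.
1 October 2024 is a Tuesday, so the first Saturday is October 5 and the second is October 12.
1 April 2025 is a Tuesday, so the first Sunday is April 6 and the third is April 20.
At the standard offset (UTC−00:30), 18:25 UTC − 0h30m = 17:55 Irath Republic standard time.
Daylight saving runs 12 October 2024 – 20 April 2025; the standard-time date in Irath Republic, April 14, 2025, is inside that window, so Irath Republic is at UTC+00:30.
18:25 UTC + 0h30m = 18:55 Irath Republic.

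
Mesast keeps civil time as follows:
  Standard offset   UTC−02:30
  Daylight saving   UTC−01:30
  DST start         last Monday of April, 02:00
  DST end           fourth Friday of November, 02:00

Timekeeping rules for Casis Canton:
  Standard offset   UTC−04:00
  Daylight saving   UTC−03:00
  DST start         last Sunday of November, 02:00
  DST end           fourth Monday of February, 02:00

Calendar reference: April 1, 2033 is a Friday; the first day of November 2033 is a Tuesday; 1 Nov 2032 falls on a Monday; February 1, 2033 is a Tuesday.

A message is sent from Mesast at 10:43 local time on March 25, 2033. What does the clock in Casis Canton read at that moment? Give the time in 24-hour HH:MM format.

09:13

1 April 2033 is a Friday, so Mondays fall on 4, 11, 18, 25; the last is April 25.
1 November 2033 is a Tuesday, so the first Friday is November 4 and the fourth is November 25.
Daylight saving runs 25 April – 25 November; March 25, 2033 is outside that window, so Mesast is on standard time at UTC−02:30.
10:43 Mesast + 2h30m = 13:13 UTC.
1 November 2032 is a Monday, so Sundays fall on 7, 14, 21, 28; the last is November 28.
1 February 2033 is a Tuesday, so the first Monday is February 7 and the fourth is February 28.
At the standard offset (UTC−04:00), 13:13 UTC − 4h = 09:13 Casis Canton standard time.
Daylight saving runs 28 November 2032 – 28 February 2033; the standard-time date in Casis Canton, March 25, 2033, is outside that window, so Casis Canton is on standard time at UTC−04:00.
13:13 UTC − 4h = 09:13 Casis Canton.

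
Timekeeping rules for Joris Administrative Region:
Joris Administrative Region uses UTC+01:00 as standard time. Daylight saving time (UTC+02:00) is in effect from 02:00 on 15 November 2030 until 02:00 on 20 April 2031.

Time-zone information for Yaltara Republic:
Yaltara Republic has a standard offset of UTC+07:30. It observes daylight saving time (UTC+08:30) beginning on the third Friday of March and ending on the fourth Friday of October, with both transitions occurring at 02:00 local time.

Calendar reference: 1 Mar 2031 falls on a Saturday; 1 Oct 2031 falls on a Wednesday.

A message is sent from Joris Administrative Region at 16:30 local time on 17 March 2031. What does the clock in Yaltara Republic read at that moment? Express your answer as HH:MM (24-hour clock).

17 March 2031 lies within the daylight-saving period (15 November 2030 – 20 April 2031), so Joris Administrative Region is on daylight time, UTC+02:00.
16:30 Joris Administrative Region − 2h = 14:30 UTC.
1 March 2031 is a Saturday, so the first Friday is March 7 and the third is March 21.
1 October 2031 is a Wednesday, so the first Friday is October 3 and the fourth is October 24.
At the standard offset (UTC+07:30), 14:30 UTC + 7h30m = 22:00 Yaltara Republic standard time.
The standard-time date in Yaltara Republic, 17 March 2031, does not fall between 21 March and 24 October, so daylight saving is not in effect and Yaltara Republic is at UTC+07:30.
14:30 UTC + 7h30m = 22:00 Yaltara Republic.

22:00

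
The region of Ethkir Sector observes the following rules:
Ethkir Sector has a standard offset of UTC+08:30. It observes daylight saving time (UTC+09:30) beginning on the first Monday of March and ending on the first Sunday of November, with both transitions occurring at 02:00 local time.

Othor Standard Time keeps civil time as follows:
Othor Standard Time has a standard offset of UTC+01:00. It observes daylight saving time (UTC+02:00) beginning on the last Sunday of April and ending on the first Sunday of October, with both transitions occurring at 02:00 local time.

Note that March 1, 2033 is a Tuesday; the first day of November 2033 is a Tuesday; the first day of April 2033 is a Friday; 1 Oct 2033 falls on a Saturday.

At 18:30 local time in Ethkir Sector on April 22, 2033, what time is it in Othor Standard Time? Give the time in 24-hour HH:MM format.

1 March 2033 is a Tuesday, so the first Monday is March 7.
1 November 2033 is a Tuesday, so the first Sunday is November 6.
Daylight saving runs 7 March – 6 November; April 22, 2033 is inside that window, so Ethkir Sector is at UTC+09:30.
18:30 Ethkir Sector − 9h30m = 09:00 UTC.
1 April 2033 is a Friday, so Sundays fall on 3, 10, 17, 24; the last is April 24.
1 October 2033 is a Saturday, so the first Sunday is October 2.
At the standard offset (UTC+01:00), 09:00 UTC + 1h = 10:00 Othor Standard Time standard time.
The standard-time date in Othor Standard Time, April 22, 2033, is outside the daylight-saving period (24 April – 2 October), so Othor Standard Time is on standard time, UTC+01:00.
09:00 UTC + 1h = 10:00 Othor Standard Time.

10:00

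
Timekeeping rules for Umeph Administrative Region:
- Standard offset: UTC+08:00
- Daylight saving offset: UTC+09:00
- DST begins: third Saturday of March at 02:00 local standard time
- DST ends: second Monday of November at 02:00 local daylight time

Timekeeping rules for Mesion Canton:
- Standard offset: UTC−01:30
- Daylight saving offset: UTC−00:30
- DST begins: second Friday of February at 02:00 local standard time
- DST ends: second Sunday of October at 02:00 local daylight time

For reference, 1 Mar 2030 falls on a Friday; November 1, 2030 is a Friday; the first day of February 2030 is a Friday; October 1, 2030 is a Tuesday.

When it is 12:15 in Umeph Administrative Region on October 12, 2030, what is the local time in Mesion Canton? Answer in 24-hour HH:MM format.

1 March 2030 is a Friday, so the first Saturday is March 2 and the third is March 16.
1 November 2030 is a Friday, so the first Monday is November 4 and the second is November 11.
October 12, 2030 falls between 16 March and 11 November, so daylight saving is in effect and Umeph Administrative Region is at UTC+09:00.
12:15 Umeph Administrative Region − 9h = 03:15 UTC.
1 February 2030 is a Friday, so the first Friday is February 1 and the second is February 8.
1 October 2030 is a Tuesday, so the first Sunday is October 6 and the second is October 13.
At the standard offset (UTC−01:30), 03:15 UTC − 1h30m = 01:45 Mesion Canton standard time.
Daylight saving runs 8 February – 13 October; the standard-time date in Mesion Canton, October 12, 2030, is inside that window, so Mesion Canton is at UTC−00:30.
03:15 UTC − 0h30m = 02:45 Mesion Canton.

02:45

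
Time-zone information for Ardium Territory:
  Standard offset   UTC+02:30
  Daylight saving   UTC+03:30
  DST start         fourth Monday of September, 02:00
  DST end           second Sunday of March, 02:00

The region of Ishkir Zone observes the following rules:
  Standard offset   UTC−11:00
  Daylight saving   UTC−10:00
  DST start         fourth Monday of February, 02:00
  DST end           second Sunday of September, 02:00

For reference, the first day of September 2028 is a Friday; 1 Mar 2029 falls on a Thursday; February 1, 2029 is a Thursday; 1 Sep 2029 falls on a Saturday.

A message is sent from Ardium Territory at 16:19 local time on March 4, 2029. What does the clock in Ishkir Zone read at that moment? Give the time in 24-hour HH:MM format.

02:49

1 September 2028 is a Friday, so the first Monday is September 4 and the fourth is September 25.
1 March 2029 is a Thursday, so the first Sunday is March 4 and the second is March 11.
March 4, 2029 lies within the daylight-saving period (25 September 2028 – 11 March 2029), so Ardium Territory is on daylight time, UTC+03:30.
16:19 Ardium Territory − 3h30m = 12:49 UTC.
1 February 2029 is a Thursday, so the first Monday is February 5 and the fourth is February 26.
1 September 2029 is a Saturday, so the first Sunday is September 2 and the second is September 9.
At the standard offset (UTC−11:00), 12:49 UTC − 11h = 01:49 Ishkir Zone standard time.
The standard-time date in Ishkir Zone, March 4, 2029, falls between 26 February and 9 September, so daylight saving is in effect and Ishkir Zone is at UTC−10:00.
12:49 UTC − 10h = 02:49 Ishkir Zone.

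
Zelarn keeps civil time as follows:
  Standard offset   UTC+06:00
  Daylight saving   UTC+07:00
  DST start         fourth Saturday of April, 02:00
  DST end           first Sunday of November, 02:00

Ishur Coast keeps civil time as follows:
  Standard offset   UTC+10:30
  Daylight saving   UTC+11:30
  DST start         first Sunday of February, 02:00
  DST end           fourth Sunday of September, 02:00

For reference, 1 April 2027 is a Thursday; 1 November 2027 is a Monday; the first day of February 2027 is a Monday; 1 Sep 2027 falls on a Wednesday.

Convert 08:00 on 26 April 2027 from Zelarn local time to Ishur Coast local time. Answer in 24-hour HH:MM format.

12:30

1 April 2027 is a Thursday, so the first Saturday is April 3 and the fourth is April 24.
1 November 2027 is a Monday, so the first Sunday is November 7.
26 April 2027 lies within the daylight-saving period (24 April – 7 November), so Zelarn is on daylight time, UTC+07:00.
08:00 Zelarn − 7h = 01:00 UTC.
1 February 2027 is a Monday, so the first Sunday is February 7.
1 September 2027 is a Wednesday, so the first Sunday is September 5 and the fourth is September 26.
At the standard offset (UTC+10:30), 01:00 UTC + 10h30m = 11:30 Ishur Coast standard time.
Daylight saving runs 7 February – 26 September; the standard-time date in Ishur Coast, 26 April 2027, is inside that window, so Ishur Coast is at UTC+11:30.
01:00 UTC + 11h30m = 12:30 Ishur Coast.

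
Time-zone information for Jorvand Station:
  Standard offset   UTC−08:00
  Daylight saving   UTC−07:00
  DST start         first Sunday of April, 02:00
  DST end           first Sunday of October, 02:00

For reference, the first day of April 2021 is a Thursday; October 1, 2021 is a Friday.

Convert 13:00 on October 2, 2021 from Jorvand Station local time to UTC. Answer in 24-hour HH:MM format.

20:00

1 April 2021 is a Thursday, so the first Sunday is April 4.
1 October 2021 is a Friday, so the first Sunday is October 3.
October 2, 2021 falls between 4 April and 3 October, so daylight saving is in effect and Jorvand Station is at UTC−07:00.
13:00 local + 7h = 20:00 UTC.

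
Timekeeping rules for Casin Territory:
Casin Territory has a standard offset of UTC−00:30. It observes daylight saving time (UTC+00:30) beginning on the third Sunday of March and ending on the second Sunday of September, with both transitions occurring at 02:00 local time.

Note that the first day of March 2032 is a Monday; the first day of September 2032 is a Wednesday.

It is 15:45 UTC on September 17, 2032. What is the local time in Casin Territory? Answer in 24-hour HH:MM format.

15:15

1 March 2032 is a Monday, so the first Sunday is March 7 and the third is March 21.
1 September 2032 is a Wednesday, so the first Sunday is September 5 and the second is September 12.
At the standard offset (UTC−00:30), 15:45 UTC − 0h30m = 15:15 Casin Territory standard time.
Daylight saving runs 21 March – 12 September; the standard-time date in Casin Territory, September 17, 2032, is outside that window, so Casin Territory is on standard time at UTC−00:30.
15:45 UTC − 0h30m = 15:15 local.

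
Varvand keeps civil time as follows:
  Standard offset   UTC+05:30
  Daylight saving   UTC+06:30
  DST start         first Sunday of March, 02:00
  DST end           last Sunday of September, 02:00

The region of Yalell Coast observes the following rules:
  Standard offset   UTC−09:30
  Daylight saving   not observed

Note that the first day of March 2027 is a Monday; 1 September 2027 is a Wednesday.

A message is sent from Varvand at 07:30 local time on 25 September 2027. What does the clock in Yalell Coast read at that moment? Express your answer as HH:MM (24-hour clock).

15:30

1 March 2027 is a Monday, so the first Sunday is March 7.
1 September 2027 is a Wednesday, so Sundays fall on 5, 12, 19, 26; the last is September 26.
25 September 2027 lies within the daylight-saving period (7 March – 26 September), so Varvand is on daylight time, UTC+06:30.
07:30 Varvand − 6h30m = 01:00 UTC.
Yalell Coast stays on UTC−09:30 all year.
01:00 UTC − 9h30m = 15:30 Yalell Coast (rolling into the previous day, 24 September 2027).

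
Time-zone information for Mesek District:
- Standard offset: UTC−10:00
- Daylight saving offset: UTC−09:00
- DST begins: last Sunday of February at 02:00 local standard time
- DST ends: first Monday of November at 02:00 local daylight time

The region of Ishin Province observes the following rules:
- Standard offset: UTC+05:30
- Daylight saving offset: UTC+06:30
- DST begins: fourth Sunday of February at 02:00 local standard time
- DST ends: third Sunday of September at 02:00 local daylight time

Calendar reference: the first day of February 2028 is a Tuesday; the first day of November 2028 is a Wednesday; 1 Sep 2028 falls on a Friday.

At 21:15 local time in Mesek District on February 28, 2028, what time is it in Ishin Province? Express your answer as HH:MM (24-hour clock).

1 February 2028 is a Tuesday, so Sundays fall on 6, 13, 20, 27; the last is February 27.
1 November 2028 is a Wednesday, so the first Monday is November 6.
February 28, 2028 falls between 27 February and 6 November, so daylight saving is in effect and Mesek District is at UTC−09:00.
21:15 Mesek District + 9h = 06:15 UTC (rolling into the next day, 29 February 2028).
1 February 2028 is a Tuesday, so the first Sunday is February 6 and the fourth is February 27.
1 September 2028 is a Friday, so the first Sunday is September 3 and the third is September 17.
At the standard offset (UTC+05:30), 06:15 UTC + 5h30m = 11:45 Ishin Province standard time.
The standard-time date in Ishin Province, February 29, 2028, lies within the daylight-saving period (27 February – 17 September), so Ishin Province is on daylight time, UTC+06:30.
06:15 UTC + 6h30m = 12:45 Ishin Province.

12:45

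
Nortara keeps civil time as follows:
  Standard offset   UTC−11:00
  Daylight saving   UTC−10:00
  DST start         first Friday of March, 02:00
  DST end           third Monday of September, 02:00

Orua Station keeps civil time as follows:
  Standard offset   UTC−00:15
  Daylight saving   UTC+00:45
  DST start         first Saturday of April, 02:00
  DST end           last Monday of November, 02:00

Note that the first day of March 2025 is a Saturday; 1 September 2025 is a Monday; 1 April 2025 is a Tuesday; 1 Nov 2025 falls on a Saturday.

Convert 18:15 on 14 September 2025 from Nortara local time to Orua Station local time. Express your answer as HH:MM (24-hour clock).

05:00

1 March 2025 is a Saturday, so the first Friday is March 7.
1 September 2025 is a Monday, so the first Monday is September 1 and the third is September 15.
14 September 2025 falls between 7 March and 15 September, so daylight saving is in effect and Nortara is at UTC−10:00.
18:15 Nortara + 10h = 04:15 UTC (rolling into the next day, 15 September 2025).
1 April 2025 is a Tuesday, so the first Saturday is April 5.
1 November 2025 is a Saturday, so Mondays fall on 3, 10, 17, 24; the last is November 24.
At the standard offset (UTC−00:15), 04:15 UTC − 0h15m = 04:00 Orua Station standard time.
Daylight saving runs 5 April – 24 November; the standard-time date in Orua Station, 15 September 2025, is inside that window, so Orua Station is at UTC+00:45.
04:15 UTC + 0h45m = 05:00 Orua Station.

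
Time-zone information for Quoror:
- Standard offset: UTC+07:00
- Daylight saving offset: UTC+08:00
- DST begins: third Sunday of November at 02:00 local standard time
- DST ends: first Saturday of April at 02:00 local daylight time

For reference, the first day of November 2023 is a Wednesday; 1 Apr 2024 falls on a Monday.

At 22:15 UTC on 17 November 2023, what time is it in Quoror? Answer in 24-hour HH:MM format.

05:15

1 November 2023 is a Wednesday, so the first Sunday is November 5 and the third is November 19.
1 April 2024 is a Monday, so the first Saturday is April 6.
At the standard offset (UTC+07:00), 22:15 UTC + 7h = 05:15 Quoror standard time (rolling into the next day, 18 November 2023).
Daylight saving runs 19 November 2023 – 6 April 2024; the standard-time date in Quoror, 18 November 2023, is outside that window, so Quoror is on standard time at UTC+07:00.
22:15 UTC + 7h = 05:15 local (rolling into the next day, 18 November 2023).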